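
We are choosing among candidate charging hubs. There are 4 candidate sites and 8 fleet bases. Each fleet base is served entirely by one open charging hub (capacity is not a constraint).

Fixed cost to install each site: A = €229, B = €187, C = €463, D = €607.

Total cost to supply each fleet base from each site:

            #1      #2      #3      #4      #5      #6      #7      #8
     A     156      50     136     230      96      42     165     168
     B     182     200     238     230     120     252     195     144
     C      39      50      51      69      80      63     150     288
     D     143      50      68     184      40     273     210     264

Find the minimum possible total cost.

Minimum total cost: 1253

For any fixed open set, each fleet base goes to its cheapest open site; total = fixed + service.
{C}: #1→C 39, #2→C 50, #3→C 51, #4→C 69, #5→C 80, #6→C 63, #7→C 150, #8→C 288. Service 790; fixed 463; total 1253.
{A}: service 1043 + fixed 229 = 1272
{B, C}: service 646 + fixed 650 = 1296
{A, B, C, D}: service 585 + fixed 1486 = 2071
No other subset beats 1253.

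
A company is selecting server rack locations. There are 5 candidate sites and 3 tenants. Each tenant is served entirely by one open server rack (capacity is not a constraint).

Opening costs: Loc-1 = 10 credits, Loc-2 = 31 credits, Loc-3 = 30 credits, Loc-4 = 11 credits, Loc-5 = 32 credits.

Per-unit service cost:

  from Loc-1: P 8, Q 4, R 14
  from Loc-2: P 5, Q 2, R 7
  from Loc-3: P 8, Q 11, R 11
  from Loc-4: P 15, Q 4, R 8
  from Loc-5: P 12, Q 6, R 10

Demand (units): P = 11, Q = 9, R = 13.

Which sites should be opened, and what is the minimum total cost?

For any fixed open set, each tenant goes to its cheapest open site; total = fixed + service.
{Loc-2}: P→Loc-2 5·11=55, Q→Loc-2 2·9=18, R→Loc-2 7·13=91. Service 164; fixed 31; total 195.
{Loc-1, Loc-2}: P→Loc-2 5·11=55, Q→Loc-2 2·9=18, R→Loc-2 7·13=91. Service 164; fixed 41; total 205.
{Loc-2, Loc-4}: service 164 + fixed 42 = 206
{Loc-1, Loc-2, Loc-3, Loc-4, Loc-5}: service 164 + fixed 114 = 278
No other subset beats 195.

Open Loc-2 only; minimum total cost 195.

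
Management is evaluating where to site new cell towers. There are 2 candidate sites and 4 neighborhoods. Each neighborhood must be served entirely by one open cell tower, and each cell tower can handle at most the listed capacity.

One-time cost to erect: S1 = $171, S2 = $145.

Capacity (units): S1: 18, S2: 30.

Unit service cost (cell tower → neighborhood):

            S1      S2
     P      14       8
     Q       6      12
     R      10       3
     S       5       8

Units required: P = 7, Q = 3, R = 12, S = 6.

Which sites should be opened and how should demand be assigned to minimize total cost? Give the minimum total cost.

Open {S2}: P→S2 8·7=56, Q→S2 12·3=36, R→S2 3·12=36, S→S2 8·6=48.
Loads: S2 carries 28/30. Service 176; fixed 145; total 321.
Next best feasible plan costs 456.

Minimum total cost: 321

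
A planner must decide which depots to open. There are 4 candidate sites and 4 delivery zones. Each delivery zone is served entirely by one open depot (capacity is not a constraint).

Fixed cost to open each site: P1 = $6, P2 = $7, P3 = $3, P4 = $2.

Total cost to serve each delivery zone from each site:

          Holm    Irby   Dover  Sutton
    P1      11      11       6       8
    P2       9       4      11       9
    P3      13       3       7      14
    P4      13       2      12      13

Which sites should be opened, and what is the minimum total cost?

Open P1 and P4; minimum total cost 35.

For any fixed open set, each delivery zone goes to its cheapest open site; total = fixed + service.
{P1, P4}: Holm→P1 11, Irby→P4 2, Dover→P1 6, Sutton→P1 8. Service 27; fixed 8; total 35.
{P1, P3}: Holm→P1 11, Irby→P3 3, Dover→P1 6, Sutton→P1 8. Service 28; fixed 9; total 37.
{P1, P3, P4}: service 27 + fixed 11 = 38
{P1, P2, P3, P4}: service 25 + fixed 18 = 43
No other subset beats 35.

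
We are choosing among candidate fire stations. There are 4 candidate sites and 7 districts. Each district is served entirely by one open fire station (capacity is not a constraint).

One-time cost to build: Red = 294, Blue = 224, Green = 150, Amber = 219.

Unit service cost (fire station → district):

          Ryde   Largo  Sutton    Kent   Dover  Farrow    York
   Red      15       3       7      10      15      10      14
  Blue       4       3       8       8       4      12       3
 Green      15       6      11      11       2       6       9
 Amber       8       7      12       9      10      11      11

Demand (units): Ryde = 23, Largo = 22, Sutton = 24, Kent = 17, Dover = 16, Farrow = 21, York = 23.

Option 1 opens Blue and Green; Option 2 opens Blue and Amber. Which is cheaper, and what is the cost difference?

Option 1 is cheaper by 206.

Option 1: {Blue, Green}: Ryde→Blue 4·23=92, Largo→Blue 3·22=66, Sutton→Blue 8·24=192, Kent→Blue 8·17=136, Dover→Green 2·16=32, Farrow→Green 6·21=126, York→Blue 3·23=69. Service 713; fixed 374; total 1087.
Option 2: {Blue, Amber}: Ryde→Blue 4·23=92, Largo→Blue 3·22=66, Sutton→Blue 8·24=192, Kent→Blue 8·17=136, Dover→Blue 4·16=64, Farrow→Amber 11·21=231, York→Blue 3·23=69. Service 850; fixed 443; total 1293.
Difference: |1087 − 1293| = 206.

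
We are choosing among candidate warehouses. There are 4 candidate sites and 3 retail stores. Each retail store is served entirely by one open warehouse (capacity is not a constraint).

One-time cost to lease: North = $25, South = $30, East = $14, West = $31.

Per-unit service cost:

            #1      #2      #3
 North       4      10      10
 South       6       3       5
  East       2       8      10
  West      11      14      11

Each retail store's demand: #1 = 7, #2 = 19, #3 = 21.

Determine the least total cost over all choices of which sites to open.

Minimum total cost: 220

For any fixed open set, each retail store goes to its cheapest open site; total = fixed + service.
{South, East}: #1→East 2·7=14, #2→South 3·19=57, #3→South 5·21=105. Service 176; fixed 44; total 220.
{South}: service 204 + fixed 30 = 234
{North, South}: service 190 + fixed 55 = 245
{North, South, East, West}: service 176 + fixed 100 = 276
(All 15 nonempty subsets were checked; South and East is lowest.)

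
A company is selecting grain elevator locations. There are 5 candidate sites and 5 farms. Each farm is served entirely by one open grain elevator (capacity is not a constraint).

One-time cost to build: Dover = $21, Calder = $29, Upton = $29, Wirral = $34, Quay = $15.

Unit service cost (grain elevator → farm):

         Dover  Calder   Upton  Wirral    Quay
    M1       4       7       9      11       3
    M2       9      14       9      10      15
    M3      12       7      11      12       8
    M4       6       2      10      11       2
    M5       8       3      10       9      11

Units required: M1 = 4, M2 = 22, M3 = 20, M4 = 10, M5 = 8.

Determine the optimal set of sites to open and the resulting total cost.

For any fixed open set, each farm goes to its cheapest open site; total = fixed + service.
{Dover, Calder}: M1→Dover 4·4=16, M2→Dover 9·22=198, M3→Calder 7·20=140, M4→Calder 2·10=20, M5→Calder 3·8=24. Service 398; fixed 50; total 448.
{Dover, Calder, Quay}: service 394 + fixed 65 = 459
{Calder, Upton, Quay}: M1→Quay 3·4=12, M2→Upton 9·22=198, M3→Calder 7·20=140, M4→Calder 2·10=20, M5→Calder 3·8=24. Service 394; fixed 73; total 467.
{Dover, Calder, Upton, Wirral, Quay}: service 394 + fixed 128 = 522
No other subset beats 448.

Open Dover and Calder; minimum total cost 448.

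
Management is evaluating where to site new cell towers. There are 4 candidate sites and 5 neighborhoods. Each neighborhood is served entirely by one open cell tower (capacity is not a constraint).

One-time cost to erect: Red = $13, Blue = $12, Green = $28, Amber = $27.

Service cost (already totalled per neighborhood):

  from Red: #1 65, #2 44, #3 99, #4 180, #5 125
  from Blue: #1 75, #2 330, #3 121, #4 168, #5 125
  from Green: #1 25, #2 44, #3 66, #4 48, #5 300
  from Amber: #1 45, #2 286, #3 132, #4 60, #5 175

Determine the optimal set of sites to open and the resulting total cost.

For any fixed open set, each neighborhood goes to its cheapest open site; total = fixed + service.
{Blue, Green}: #1→Green 25, #2→Green 44, #3→Green 66, #4→Green 48, #5→Blue 125. Service 308; fixed 40; total 348.
{Red, Green}: #1→Green 25, #2→Red 44, #3→Green 66, #4→Green 48, #5→Red 125. Service 308; fixed 41; total 349.
{Red, Blue, Green}: #1→Green 25, #2→Red 44, #3→Green 66, #4→Green 48, #5→Red 125. Service 308; fixed 53; total 361.
{Red, Blue, Green, Amber}: #1→Green 25, #2→Red 44, #3→Green 66, #4→Green 48, #5→Red 125. Service 308; fixed 80; total 388.
(All 15 nonempty subsets were checked; Blue and Green is lowest.)

Open Blue and Green; minimum total cost 348.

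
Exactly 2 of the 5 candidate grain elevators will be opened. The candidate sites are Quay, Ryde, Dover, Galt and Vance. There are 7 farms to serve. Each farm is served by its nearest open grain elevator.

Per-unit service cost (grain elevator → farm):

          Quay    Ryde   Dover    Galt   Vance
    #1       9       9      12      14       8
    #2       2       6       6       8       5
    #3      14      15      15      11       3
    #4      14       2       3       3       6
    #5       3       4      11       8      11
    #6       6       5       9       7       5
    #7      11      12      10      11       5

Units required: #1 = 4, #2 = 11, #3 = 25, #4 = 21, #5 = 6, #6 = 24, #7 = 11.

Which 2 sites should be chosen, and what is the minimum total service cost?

With exactly 2 open, each farm uses its cheapest among the chosen.
{Ryde, Vance}: #1→Vance 8·4=32, #2→Vance 5·11=55, #3→Vance 3·25=75, #4→Ryde 2·21=42, #5→Ryde 4·6=24, #6→Ryde 5·24=120, #7→Vance 5·11=55. Service cost 403.
{Quay, Vance}: service cost 448
{Galt, Vance}: service cost 448
Among all 10 size-2 choices, {Ryde, Vance} is lowest.

Choose Ryde and Vance; total service cost 403.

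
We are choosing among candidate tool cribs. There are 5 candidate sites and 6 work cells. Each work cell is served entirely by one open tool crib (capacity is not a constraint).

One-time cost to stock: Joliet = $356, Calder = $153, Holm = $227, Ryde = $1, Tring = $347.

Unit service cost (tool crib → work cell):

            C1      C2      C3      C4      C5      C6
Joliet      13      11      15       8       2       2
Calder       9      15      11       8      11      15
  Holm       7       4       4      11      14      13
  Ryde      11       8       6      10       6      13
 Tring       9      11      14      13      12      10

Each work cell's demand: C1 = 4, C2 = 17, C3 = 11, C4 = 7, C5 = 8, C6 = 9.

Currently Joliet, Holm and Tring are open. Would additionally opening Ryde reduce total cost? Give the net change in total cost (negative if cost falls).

No — net change +1 (cost rises by 1).

Current service cost with {Joliet, Holm, Tring}: 230.
Adding Ryde: each work cell re-picks its cheapest; new service cost 230, saving 0.
Extra fixed cost: 1. Net change = 1 − 0 = 1.
(Totals: 1160 → 1161.)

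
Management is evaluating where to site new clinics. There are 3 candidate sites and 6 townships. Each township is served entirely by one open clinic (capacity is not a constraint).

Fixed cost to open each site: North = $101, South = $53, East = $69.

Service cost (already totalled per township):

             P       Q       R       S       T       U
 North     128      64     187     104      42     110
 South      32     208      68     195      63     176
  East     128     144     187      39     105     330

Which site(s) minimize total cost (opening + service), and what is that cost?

Open North and South; minimum total cost 574.

For any fixed open set, each township goes to its cheapest open site; total = fixed + service.
{North, South}: P→South 32, Q→North 64, R→South 68, S→North 104, T→North 42, U→North 110. Service 420; fixed 154; total 574.
{North, South, East}: P→South 32, Q→North 64, R→South 68, S→East 39, T→North 42, U→North 110. Service 355; fixed 223; total 578.
{South, East}: service 522 + fixed 122 = 644
{South}: service 742 + fixed 53 = 795
(All 7 nonempty subsets were checked; North and South is lowest.)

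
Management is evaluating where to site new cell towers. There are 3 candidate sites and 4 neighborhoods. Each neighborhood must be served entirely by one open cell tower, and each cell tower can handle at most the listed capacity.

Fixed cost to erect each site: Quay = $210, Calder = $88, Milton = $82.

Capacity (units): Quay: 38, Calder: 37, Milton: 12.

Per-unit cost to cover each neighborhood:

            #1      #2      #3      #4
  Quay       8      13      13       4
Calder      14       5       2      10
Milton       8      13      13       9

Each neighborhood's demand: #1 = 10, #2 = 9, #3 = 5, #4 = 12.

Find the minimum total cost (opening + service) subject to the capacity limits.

Minimum total cost: 403

Open {Calder}: #1→Calder 14·10=140, #2→Calder 5·9=45, #3→Calder 2·5=10, #4→Calder 10·12=120.
Loads: Calder carries 36/37. Service 315; fixed 88; total 403.
Next best feasible plan costs 425.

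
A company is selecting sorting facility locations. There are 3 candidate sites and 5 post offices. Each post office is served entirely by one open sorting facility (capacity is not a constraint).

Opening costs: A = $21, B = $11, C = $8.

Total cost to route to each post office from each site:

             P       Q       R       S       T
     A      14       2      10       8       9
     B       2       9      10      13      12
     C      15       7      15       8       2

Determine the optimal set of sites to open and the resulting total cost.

For any fixed open set, each post office goes to its cheapest open site; total = fixed + service.
{B, C}: P→B 2, Q→C 7, R→B 10, S→C 8, T→C 2. Service 29; fixed 19; total 48.
{C}: P→C 15, Q→C 7, R→C 15, S→C 8, T→C 2. Service 47; fixed 8; total 55.
{B}: P→B 2, Q→B 9, R→B 10, S→B 13, T→B 12. Service 46; fixed 11; total 57.
{A, B, C}: service 24 + fixed 40 = 64
(All 7 nonempty subsets were checked; B and C is lowest.)

Open B and C; minimum total cost 48.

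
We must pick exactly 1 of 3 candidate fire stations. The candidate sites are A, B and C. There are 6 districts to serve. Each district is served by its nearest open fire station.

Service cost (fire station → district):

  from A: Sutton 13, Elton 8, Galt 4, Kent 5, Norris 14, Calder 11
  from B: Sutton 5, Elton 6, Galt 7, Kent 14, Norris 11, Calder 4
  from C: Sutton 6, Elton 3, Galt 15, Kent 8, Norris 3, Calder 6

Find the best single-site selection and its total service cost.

With exactly 1 open, each district uses its cheapest among the chosen.
{C}: Sutton→C 6, Elton→C 3, Galt→C 15, Kent→C 8, Norris→C 3, Calder→C 6. Service cost 41.
{B}: service cost 47
{A}: service cost 55
Among all 3 size-1 choices, {C} is lowest.

Choose C only; total service cost 41.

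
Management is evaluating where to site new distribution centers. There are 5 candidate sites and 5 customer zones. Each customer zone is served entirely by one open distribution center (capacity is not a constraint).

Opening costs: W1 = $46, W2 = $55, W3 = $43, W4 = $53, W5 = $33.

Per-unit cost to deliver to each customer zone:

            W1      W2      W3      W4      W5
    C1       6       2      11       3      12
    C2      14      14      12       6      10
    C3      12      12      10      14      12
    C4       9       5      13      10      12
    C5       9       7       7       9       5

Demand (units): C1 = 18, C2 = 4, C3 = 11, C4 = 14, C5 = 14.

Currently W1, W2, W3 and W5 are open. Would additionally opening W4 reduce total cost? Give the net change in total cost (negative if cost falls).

No — net change +37 (cost rises by 37).

Current service cost with {W1, W2, W3, W5}: 326.
Adding W4: each customer zone re-picks its cheapest; new service cost 310, saving 16.
Extra fixed cost: 53. Net change = 53 − 16 = 37.
(Totals: 503 → 540.)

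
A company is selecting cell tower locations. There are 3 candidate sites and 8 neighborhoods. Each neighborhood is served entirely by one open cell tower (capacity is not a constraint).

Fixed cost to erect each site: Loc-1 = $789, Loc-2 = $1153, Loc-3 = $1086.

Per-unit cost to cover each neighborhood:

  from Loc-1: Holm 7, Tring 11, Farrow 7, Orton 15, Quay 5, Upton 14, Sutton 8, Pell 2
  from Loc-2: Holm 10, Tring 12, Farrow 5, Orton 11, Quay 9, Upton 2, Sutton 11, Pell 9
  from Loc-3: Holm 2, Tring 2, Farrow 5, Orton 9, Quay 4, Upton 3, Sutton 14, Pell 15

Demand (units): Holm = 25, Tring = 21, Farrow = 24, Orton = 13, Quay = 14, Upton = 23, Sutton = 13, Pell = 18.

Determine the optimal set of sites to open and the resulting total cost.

For any fixed open set, each neighborhood goes to its cheapest open site; total = fixed + service.
{Loc-3}: Holm→Loc-3 2·25=50, Tring→Loc-3 2·21=42, Farrow→Loc-3 5·24=120, Orton→Loc-3 9·13=117, Quay→Loc-3 4·14=56, Upton→Loc-3 3·23=69, Sutton→Loc-3 14·13=182, Pell→Loc-3 15·18=270. Service 906; fixed 1086; total 1992.
{Loc-1}: Holm→Loc-1 7·25=175, Tring→Loc-1 11·21=231, Farrow→Loc-1 7·24=168, Orton→Loc-1 15·13=195, Quay→Loc-1 5·14=70, Upton→Loc-1 14·23=322, Sutton→Loc-1 8·13=104, Pell→Loc-1 2·18=36. Service 1301; fixed 789; total 2090.
{Loc-2}: service 1242 + fixed 1153 = 2395
{Loc-1, Loc-2, Loc-3}: Holm→Loc-3 2·25=50, Tring→Loc-3 2·21=42, Farrow→Loc-2 5·24=120, Orton→Loc-3 9·13=117, Quay→Loc-3 4·14=56, Upton→Loc-2 2·23=46, Sutton→Loc-1 8·13=104, Pell→Loc-1 2·18=36. Service 571; fixed 3028; total 3599.
No other subset beats 1992.

Open Loc-3 only; minimum total cost 1992.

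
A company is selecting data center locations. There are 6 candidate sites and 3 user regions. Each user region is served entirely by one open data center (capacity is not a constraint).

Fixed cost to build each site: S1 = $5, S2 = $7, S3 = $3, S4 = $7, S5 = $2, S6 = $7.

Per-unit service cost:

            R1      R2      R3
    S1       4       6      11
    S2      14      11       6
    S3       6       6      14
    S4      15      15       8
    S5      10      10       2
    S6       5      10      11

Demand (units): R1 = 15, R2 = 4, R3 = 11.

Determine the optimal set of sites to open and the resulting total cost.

For any fixed open set, each user region goes to its cheapest open site; total = fixed + service.
{S1, S5}: R1→S1 4·15=60, R2→S1 6·4=24, R3→S5 2·11=22. Service 106; fixed 7; total 113.
{S1, S3, S5}: service 106 + fixed 10 = 116
{S1, S2, S5}: R1→S1 4·15=60, R2→S1 6·4=24, R3→S5 2·11=22. Service 106; fixed 14; total 120.
{S1, S2, S3, S4, S5, S6}: service 106 + fixed 31 = 137
No other subset beats 113.

Open S1 and S5; minimum total cost 113.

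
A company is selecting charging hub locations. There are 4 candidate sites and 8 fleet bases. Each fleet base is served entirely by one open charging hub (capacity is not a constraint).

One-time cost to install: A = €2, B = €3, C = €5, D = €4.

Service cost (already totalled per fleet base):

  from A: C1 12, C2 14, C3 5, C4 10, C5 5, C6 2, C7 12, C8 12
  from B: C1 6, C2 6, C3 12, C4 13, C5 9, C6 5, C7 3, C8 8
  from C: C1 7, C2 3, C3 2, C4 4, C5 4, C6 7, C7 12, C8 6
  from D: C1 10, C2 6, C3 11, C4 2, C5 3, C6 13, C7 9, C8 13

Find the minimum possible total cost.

For any fixed open set, each fleet base goes to its cheapest open site; total = fixed + service.
{A, B, C}: C1→B 6, C2→C 3, C3→C 2, C4→C 4, C5→C 4, C6→A 2, C7→B 3, C8→C 6. Service 30; fixed 10; total 40.
{A, B, C, D}: C1→B 6, C2→C 3, C3→C 2, C4→D 2, C5→D 3, C6→A 2, C7→B 3, C8→C 6. Service 27; fixed 14; total 41.
{B, C}: service 33 + fixed 8 = 41
{A}: service 72 + fixed 2 = 74
(All 15 nonempty subsets were checked; A, B and C is lowest.)

Minimum total cost: 40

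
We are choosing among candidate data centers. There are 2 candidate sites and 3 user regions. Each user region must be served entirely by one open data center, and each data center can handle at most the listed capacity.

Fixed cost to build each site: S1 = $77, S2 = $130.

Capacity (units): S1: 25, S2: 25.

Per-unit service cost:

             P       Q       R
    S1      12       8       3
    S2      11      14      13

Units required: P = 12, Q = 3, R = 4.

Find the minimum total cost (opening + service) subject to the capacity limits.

Open {S1}: P→S1 12·12=144, Q→S1 8·3=24, R→S1 3·4=12.
Loads: S1 carries 19/25. Service 180; fixed 77; total 257.
Next best feasible plan costs 356.

Minimum total cost: 257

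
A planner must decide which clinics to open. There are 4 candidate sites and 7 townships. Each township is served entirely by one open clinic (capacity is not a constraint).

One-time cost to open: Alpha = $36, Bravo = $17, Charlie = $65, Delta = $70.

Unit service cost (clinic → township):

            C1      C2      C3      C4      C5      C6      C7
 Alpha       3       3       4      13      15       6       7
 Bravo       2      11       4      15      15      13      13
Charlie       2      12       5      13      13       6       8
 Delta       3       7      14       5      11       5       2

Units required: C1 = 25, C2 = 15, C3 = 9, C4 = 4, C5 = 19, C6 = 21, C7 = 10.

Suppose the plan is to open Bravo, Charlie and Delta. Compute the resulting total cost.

Each township is assigned to its cheapest site among the open ones.
{Bravo, Charlie, Delta}: C1→Bravo 2·25=50, C2→Delta 7·15=105, C3→Bravo 4·9=36, C4→Delta 5·4=20, C5→Delta 11·19=209, C6→Delta 5·21=105, C7→Delta 2·10=20. Service 545; fixed 152; total 697.

Total cost: 697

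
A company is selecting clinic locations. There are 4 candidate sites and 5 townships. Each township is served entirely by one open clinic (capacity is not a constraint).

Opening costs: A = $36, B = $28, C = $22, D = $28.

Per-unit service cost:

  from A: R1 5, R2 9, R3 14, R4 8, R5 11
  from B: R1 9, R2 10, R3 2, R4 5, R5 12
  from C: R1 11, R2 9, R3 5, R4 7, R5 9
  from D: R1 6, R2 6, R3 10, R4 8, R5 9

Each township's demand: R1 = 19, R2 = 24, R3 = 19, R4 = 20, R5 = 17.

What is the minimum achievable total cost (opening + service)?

Minimum total cost: 605

For any fixed open set, each township goes to its cheapest open site; total = fixed + service.
{B, D}: R1→D 6·19=114, R2→D 6·24=144, R3→B 2·19=38, R4→B 5·20=100, R5→D 9·17=153. Service 549; fixed 56; total 605.
{A, B, D}: R1→A 5·19=95, R2→D 6·24=144, R3→B 2·19=38, R4→B 5·20=100, R5→D 9·17=153. Service 530; fixed 92; total 622.
{B, C, D}: service 549 + fixed 78 = 627
{A, B, C, D}: R1→A 5·19=95, R2→D 6·24=144, R3→B 2·19=38, R4→B 5·20=100, R5→C 9·17=153. Service 530; fixed 114; total 644.
No other subset beats 605.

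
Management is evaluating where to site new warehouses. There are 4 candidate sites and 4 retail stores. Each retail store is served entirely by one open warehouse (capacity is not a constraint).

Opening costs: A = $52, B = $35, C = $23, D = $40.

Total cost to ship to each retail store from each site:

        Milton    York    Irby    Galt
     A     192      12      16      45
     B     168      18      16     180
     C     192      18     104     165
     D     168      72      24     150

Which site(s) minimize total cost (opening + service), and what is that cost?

For any fixed open set, each retail store goes to its cheapest open site; total = fixed + service.
{A}: Milton→A 192, York→A 12, Irby→A 16, Galt→A 45. Service 265; fixed 52; total 317.
{A, B}: service 241 + fixed 87 = 328
{A, D}: service 241 + fixed 92 = 333
{A, B, C, D}: service 241 + fixed 150 = 391
No other subset beats 317.

Open A only; minimum total cost 317.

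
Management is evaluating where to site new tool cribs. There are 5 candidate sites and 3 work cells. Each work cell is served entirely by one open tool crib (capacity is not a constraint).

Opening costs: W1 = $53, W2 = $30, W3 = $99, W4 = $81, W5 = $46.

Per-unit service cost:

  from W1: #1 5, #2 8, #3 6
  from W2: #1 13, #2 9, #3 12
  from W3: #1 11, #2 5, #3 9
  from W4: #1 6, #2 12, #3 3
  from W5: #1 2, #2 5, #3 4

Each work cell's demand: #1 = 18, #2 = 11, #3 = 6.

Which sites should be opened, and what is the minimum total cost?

Open W5 only; minimum total cost 161.

For any fixed open set, each work cell goes to its cheapest open site; total = fixed + service.
{W5}: #1→W5 2·18=36, #2→W5 5·11=55, #3→W5 4·6=24. Service 115; fixed 46; total 161.
{W2, W5}: service 115 + fixed 76 = 191
{W1, W5}: service 115 + fixed 99 = 214
{W1, W2, W3, W4, W5}: #1→W5 2·18=36, #2→W3 5·11=55, #3→W4 3·6=18. Service 109; fixed 309; total 418.
No other subset beats 161.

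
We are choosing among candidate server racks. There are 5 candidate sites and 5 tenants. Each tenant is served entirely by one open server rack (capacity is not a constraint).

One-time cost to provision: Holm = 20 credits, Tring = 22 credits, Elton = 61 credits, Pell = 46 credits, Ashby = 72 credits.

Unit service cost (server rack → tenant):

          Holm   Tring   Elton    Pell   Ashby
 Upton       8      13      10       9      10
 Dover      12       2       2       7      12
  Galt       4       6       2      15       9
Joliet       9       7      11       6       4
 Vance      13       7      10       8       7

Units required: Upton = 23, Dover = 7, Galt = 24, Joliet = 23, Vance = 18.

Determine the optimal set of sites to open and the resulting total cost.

For any fixed open set, each tenant goes to its cheapest open site; total = fixed + service.
{Holm, Elton, Ashby}: Upton→Holm 8·23=184, Dover→Elton 2·7=14, Galt→Elton 2·24=48, Joliet→Ashby 4·23=92, Vance→Ashby 7·18=126. Service 464; fixed 153; total 617.
{Holm, Tring}: Upton→Holm 8·23=184, Dover→Tring 2·7=14, Galt→Holm 4·24=96, Joliet→Tring 7·23=161, Vance→Tring 7·18=126. Service 581; fixed 42; total 623.
{Holm, Tring, Ashby}: service 512 + fixed 114 = 626
{Holm, Tring, Elton, Pell, Ashby}: Upton→Holm 8·23=184, Dover→Tring 2·7=14, Galt→Elton 2·24=48, Joliet→Ashby 4·23=92, Vance→Tring 7·18=126. Service 464; fixed 221; total 685.
No other subset beats 617.

Open Holm, Elton and Ashby; minimum total cost 617.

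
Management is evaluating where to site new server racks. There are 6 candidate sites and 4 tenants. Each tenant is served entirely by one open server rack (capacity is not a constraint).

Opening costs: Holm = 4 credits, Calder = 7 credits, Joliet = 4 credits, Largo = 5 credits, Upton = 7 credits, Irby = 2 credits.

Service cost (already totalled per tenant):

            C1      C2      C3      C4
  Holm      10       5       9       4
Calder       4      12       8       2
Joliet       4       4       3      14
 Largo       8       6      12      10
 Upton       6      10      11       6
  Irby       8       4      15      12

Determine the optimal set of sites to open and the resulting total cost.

For any fixed open set, each tenant goes to its cheapest open site; total = fixed + service.
{Holm, Joliet}: C1→Joliet 4, C2→Joliet 4, C3→Joliet 3, C4→Holm 4. Service 15; fixed 8; total 23.
{Calder, Joliet}: service 13 + fixed 11 = 24
{Holm, Joliet, Irby}: service 15 + fixed 10 = 25
{Holm, Calder, Joliet, Largo, Upton, Irby}: service 13 + fixed 29 = 42
No other subset beats 23.

Open Holm and Joliet; minimum total cost 23.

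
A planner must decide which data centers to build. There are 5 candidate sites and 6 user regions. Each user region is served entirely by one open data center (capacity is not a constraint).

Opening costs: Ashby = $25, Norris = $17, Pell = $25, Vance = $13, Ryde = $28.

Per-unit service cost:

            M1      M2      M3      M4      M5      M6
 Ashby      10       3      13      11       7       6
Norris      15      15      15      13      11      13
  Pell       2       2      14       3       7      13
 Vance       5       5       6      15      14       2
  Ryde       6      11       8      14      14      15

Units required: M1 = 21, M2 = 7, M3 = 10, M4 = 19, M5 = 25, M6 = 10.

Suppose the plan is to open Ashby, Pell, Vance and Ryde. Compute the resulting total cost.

Each user region is assigned to its cheapest site among the open ones.
{Ashby, Pell, Vance, Ryde}: M1→Pell 2·21=42, M2→Pell 2·7=14, M3→Vance 6·10=60, M4→Pell 3·19=57, M5→Ashby 7·25=175, M6→Vance 2·10=20. Service 368; fixed 91; total 459.

Total cost: 459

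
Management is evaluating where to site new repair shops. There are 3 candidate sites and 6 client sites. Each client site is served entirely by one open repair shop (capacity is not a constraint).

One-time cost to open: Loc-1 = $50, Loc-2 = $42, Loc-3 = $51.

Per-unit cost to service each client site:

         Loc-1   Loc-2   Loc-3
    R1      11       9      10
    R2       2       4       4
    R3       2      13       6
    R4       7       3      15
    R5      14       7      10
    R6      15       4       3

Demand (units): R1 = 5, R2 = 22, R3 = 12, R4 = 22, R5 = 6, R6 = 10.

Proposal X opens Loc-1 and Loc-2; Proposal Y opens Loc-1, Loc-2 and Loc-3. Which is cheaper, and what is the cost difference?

Proposal X: {Loc-1, Loc-2}: R1→Loc-2 9·5=45, R2→Loc-1 2·22=44, R3→Loc-1 2·12=24, R4→Loc-2 3·22=66, R5→Loc-2 7·6=42, R6→Loc-2 4·10=40. Service 261; fixed 92; total 353.
Proposal Y: {Loc-1, Loc-2, Loc-3}: R1→Loc-2 9·5=45, R2→Loc-1 2·22=44, R3→Loc-1 2·12=24, R4→Loc-2 3·22=66, R5→Loc-2 7·6=42, R6→Loc-3 3·10=30. Service 251; fixed 143; total 394.
Difference: |353 − 394| = 41.

Proposal X is cheaper by 41.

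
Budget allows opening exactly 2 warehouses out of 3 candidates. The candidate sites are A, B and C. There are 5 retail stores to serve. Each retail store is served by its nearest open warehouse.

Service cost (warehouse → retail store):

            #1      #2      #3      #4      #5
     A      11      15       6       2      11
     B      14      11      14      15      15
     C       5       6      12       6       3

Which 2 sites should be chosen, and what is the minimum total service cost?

Choose A and C; total service cost 22.

With exactly 2 open, each retail store uses its cheapest among the chosen.
{A, C}: #1→C 5, #2→C 6, #3→A 6, #4→A 2, #5→C 3. Service cost 22.
{B, C}: service cost 32
{A, B}: service cost 41
Among all 3 size-2 choices, {A, C} is lowest.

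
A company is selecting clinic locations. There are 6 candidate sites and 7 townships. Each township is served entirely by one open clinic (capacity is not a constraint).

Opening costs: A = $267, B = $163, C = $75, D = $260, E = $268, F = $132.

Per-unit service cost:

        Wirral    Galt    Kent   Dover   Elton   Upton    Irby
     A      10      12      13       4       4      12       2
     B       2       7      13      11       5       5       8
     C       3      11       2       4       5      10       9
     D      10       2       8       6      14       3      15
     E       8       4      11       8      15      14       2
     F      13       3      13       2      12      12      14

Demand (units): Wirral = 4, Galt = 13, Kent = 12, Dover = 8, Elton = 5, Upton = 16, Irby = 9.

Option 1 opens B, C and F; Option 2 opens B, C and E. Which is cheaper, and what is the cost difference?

Option 1: {B, C, F}: Wirral→B 2·4=8, Galt→F 3·13=39, Kent→C 2·12=24, Dover→F 2·8=16, Elton→B 5·5=25, Upton→B 5·16=80, Irby→B 8·9=72. Service 264; fixed 370; total 634.
Option 2: {B, C, E}: Wirral→B 2·4=8, Galt→E 4·13=52, Kent→C 2·12=24, Dover→C 4·8=32, Elton→B 5·5=25, Upton→B 5·16=80, Irby→E 2·9=18. Service 239; fixed 506; total 745.
Difference: |634 − 745| = 111.

Option 1 is cheaper by 111.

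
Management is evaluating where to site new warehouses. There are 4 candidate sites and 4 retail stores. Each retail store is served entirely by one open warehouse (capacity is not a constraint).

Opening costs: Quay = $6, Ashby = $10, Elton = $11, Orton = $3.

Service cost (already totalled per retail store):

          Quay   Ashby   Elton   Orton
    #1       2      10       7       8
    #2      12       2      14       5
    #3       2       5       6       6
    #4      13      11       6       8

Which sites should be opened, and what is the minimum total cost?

For any fixed open set, each retail store goes to its cheapest open site; total = fixed + service.
{Quay, Orton}: #1→Quay 2, #2→Orton 5, #3→Quay 2, #4→Orton 8. Service 17; fixed 9; total 26.
{Orton}: service 27 + fixed 3 = 30
{Quay, Ashby}: service 17 + fixed 16 = 33
{Quay, Ashby, Elton, Orton}: service 12 + fixed 30 = 42
No other subset beats 26.

Open Quay and Orton; minimum total cost 26.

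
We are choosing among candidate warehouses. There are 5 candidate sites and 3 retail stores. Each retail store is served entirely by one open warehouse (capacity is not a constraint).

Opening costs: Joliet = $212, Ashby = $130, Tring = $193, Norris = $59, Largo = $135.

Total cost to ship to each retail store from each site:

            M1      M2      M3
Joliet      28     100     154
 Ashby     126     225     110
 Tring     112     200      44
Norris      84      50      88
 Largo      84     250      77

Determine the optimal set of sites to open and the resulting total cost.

Open Norris only; minimum total cost 281.

For any fixed open set, each retail store goes to its cheapest open site; total = fixed + service.
{Norris}: M1→Norris 84, M2→Norris 50, M3→Norris 88. Service 222; fixed 59; total 281.
{Norris, Largo}: M1→Norris 84, M2→Norris 50, M3→Largo 77. Service 211; fixed 194; total 405.
{Ashby, Norris}: service 222 + fixed 189 = 411
{Joliet, Ashby, Tring, Norris, Largo}: M1→Joliet 28, M2→Norris 50, M3→Tring 44. Service 122; fixed 729; total 851.
No other subset beats 281.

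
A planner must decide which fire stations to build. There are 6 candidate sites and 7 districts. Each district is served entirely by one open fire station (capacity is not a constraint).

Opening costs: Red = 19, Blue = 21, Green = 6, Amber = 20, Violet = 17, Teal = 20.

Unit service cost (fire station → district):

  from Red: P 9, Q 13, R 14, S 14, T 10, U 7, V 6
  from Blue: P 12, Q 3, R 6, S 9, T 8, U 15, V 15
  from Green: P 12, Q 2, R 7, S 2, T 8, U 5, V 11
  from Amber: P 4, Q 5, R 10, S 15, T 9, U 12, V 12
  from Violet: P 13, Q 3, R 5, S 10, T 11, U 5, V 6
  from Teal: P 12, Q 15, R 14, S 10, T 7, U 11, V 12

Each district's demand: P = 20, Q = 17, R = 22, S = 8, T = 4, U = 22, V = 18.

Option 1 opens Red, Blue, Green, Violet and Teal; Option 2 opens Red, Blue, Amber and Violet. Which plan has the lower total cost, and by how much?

Option 2 is cheaper by 29.

Option 1: {Red, Blue, Green, Violet, Teal}: P→Red 9·20=180, Q→Green 2·17=34, R→Violet 5·22=110, S→Green 2·8=16, T→Teal 7·4=28, U→Green 5·22=110, V→Red 6·18=108. Service 586; fixed 83; total 669.
Option 2: {Red, Blue, Amber, Violet}: P→Amber 4·20=80, Q→Blue 3·17=51, R→Violet 5·22=110, S→Blue 9·8=72, T→Blue 8·4=32, U→Violet 5·22=110, V→Red 6·18=108. Service 563; fixed 77; total 640.
Difference: |669 − 640| = 29.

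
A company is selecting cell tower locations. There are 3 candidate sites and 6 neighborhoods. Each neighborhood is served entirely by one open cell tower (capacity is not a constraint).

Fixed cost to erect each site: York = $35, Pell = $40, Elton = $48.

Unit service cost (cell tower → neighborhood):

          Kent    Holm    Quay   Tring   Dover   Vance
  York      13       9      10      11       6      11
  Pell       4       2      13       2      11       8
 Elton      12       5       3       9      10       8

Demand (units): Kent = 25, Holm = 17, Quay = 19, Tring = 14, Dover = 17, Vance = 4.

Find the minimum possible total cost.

Minimum total cost: 476

For any fixed open set, each neighborhood goes to its cheapest open site; total = fixed + service.
{York, Pell, Elton}: Kent→Pell 4·25=100, Holm→Pell 2·17=34, Quay→Elton 3·19=57, Tring→Pell 2·14=28, Dover→York 6·17=102, Vance→Pell 8·4=32. Service 353; fixed 123; total 476.
{Pell, Elton}: service 421 + fixed 88 = 509
{York, Pell}: service 486 + fixed 75 = 561
{York}: service 968 + fixed 35 = 1003
No other subset beats 476.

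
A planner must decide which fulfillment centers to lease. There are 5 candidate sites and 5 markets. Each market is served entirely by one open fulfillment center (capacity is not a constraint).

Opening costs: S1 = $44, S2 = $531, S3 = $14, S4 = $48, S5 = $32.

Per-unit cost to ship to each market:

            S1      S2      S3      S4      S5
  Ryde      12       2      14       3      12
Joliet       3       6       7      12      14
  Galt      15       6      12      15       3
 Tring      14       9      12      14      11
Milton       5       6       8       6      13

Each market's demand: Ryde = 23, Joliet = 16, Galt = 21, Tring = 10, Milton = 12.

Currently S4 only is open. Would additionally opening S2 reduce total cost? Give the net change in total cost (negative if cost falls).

Current service cost with {S4}: 788.
Adding S2: each market re-picks its cheapest; new service cost 430, saving 358.
Extra fixed cost: 531. Net change = 531 − 358 = 173.
(Totals: 836 → 1009.)

No — net change +173 (cost rises by 173).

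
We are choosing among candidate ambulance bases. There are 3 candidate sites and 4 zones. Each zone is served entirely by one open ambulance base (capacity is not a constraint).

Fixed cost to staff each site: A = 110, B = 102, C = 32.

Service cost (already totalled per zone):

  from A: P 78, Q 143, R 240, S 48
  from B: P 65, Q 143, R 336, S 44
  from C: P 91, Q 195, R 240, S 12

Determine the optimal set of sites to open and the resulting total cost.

For any fixed open set, each zone goes to its cheapest open site; total = fixed + service.
{C}: P→C 91, Q→C 195, R→C 240, S→C 12. Service 538; fixed 32; total 570.
{B, C}: P→B 65, Q→B 143, R→C 240, S→C 12. Service 460; fixed 134; total 594.
{A, C}: service 473 + fixed 142 = 615
{A, B, C}: P→B 65, Q→A 143, R→A 240, S→C 12. Service 460; fixed 244; total 704.
(All 7 nonempty subsets were checked; C only is lowest.)

Open C only; minimum total cost 570.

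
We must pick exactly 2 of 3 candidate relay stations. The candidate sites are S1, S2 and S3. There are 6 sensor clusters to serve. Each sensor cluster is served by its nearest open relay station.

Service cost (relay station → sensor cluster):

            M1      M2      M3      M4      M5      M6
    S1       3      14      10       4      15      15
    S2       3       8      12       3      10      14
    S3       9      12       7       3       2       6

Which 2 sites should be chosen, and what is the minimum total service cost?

With exactly 2 open, each sensor cluster uses its cheapest among the chosen.
{S2, S3}: M1→S2 3, M2→S2 8, M3→S3 7, M4→S2 3, M5→S3 2, M6→S3 6. Service cost 29.
{S1, S3}: service cost 33
{S1, S2}: service cost 48
Among all 3 size-2 choices, {S2, S3} is lowest.

Choose S2 and S3; total service cost 29.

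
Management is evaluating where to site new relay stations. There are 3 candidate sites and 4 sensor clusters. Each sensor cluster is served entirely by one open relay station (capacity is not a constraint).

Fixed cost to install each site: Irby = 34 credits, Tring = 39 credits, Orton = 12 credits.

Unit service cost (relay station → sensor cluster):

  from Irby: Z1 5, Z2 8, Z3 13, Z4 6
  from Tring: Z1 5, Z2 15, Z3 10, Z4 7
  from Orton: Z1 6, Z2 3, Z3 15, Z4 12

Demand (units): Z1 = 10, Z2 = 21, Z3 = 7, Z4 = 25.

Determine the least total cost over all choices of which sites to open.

For any fixed open set, each sensor cluster goes to its cheapest open site; total = fixed + service.
{Irby, Orton}: Z1→Irby 5·10=50, Z2→Orton 3·21=63, Z3→Irby 13·7=91, Z4→Irby 6·25=150. Service 354; fixed 46; total 400.
{Tring, Orton}: Z1→Tring 5·10=50, Z2→Orton 3·21=63, Z3→Tring 10·7=70, Z4→Tring 7·25=175. Service 358; fixed 51; total 409.
{Irby, Tring, Orton}: service 333 + fixed 85 = 418
{Orton}: Z1→Orton 6·10=60, Z2→Orton 3·21=63, Z3→Orton 15·7=105, Z4→Orton 12·25=300. Service 528; fixed 12; total 540.
No other subset beats 400.

Minimum total cost: 400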